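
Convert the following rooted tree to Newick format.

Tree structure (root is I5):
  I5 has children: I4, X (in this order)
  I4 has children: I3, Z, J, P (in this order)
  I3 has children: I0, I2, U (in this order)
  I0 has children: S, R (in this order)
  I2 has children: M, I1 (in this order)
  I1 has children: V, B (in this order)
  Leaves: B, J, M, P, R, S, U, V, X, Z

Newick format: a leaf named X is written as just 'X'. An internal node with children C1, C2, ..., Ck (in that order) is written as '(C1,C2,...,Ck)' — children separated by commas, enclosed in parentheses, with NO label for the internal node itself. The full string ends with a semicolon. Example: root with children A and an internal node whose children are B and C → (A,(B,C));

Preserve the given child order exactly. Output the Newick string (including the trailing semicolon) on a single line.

internal I5 with children ['I4', 'X']
  internal I4 with children ['I3', 'Z', 'J', 'P']
    internal I3 with children ['I0', 'I2', 'U']
      internal I0 with children ['S', 'R']
        leaf 'S' → 'S'
        leaf 'R' → 'R'
      → '(S,R)'
      internal I2 with children ['M', 'I1']
        leaf 'M' → 'M'
        internal I1 with children ['V', 'B']
          leaf 'V' → 'V'
          leaf 'B' → 'B'
        → '(V,B)'
      → '(M,(V,B))'
      leaf 'U' → 'U'
    → '((S,R),(M,(V,B)),U)'
    leaf 'Z' → 'Z'
    leaf 'J' → 'J'
    leaf 'P' → 'P'
  → '(((S,R),(M,(V,B)),U),Z,J,P)'
  leaf 'X' → 'X'
→ '((((S,R),(M,(V,B)),U),Z,J,P),X)'
Final: ((((S,R),(M,(V,B)),U),Z,J,P),X);

Answer: ((((S,R),(M,(V,B)),U),Z,J,P),X);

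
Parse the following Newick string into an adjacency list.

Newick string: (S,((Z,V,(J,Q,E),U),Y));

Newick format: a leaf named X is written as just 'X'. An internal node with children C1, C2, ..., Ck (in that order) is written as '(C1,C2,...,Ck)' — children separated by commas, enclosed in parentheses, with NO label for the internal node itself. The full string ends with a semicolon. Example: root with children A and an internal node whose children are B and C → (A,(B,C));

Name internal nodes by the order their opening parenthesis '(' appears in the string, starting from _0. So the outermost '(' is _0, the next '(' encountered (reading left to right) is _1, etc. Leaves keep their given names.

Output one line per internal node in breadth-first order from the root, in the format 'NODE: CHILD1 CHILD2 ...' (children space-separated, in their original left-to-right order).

Input: (S,((Z,V,(J,Q,E),U),Y));
Scanning left-to-right, naming '(' by encounter order:
  pos 0: '(' -> open internal node _0 (depth 1)
  pos 3: '(' -> open internal node _1 (depth 2)
  pos 4: '(' -> open internal node _2 (depth 3)
  pos 9: '(' -> open internal node _3 (depth 4)
  pos 15: ')' -> close internal node _3 (now at depth 3)
  pos 18: ')' -> close internal node _2 (now at depth 2)
  pos 21: ')' -> close internal node _1 (now at depth 1)
  pos 22: ')' -> close internal node _0 (now at depth 0)
Total internal nodes: 4
BFS adjacency from root:
  _0: S _1
  _1: _2 Y
  _2: Z V _3 U
  _3: J Q E

Answer: _0: S _1
_1: _2 Y
_2: Z V _3 U
_3: J Q E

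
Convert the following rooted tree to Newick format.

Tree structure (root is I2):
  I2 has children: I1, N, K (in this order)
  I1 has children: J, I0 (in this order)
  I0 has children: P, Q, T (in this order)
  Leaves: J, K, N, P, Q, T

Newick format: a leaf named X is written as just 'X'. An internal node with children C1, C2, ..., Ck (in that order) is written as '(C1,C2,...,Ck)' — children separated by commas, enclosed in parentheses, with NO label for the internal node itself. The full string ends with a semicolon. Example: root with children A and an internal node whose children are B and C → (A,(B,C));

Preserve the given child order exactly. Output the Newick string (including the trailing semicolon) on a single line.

internal I2 with children ['I1', 'N', 'K']
  internal I1 with children ['J', 'I0']
    leaf 'J' → 'J'
    internal I0 with children ['P', 'Q', 'T']
      leaf 'P' → 'P'
      leaf 'Q' → 'Q'
      leaf 'T' → 'T'
    → '(P,Q,T)'
  → '(J,(P,Q,T))'
  leaf 'N' → 'N'
  leaf 'K' → 'K'
→ '((J,(P,Q,T)),N,K)'
Final: ((J,(P,Q,T)),N,K);

Answer: ((J,(P,Q,T)),N,K);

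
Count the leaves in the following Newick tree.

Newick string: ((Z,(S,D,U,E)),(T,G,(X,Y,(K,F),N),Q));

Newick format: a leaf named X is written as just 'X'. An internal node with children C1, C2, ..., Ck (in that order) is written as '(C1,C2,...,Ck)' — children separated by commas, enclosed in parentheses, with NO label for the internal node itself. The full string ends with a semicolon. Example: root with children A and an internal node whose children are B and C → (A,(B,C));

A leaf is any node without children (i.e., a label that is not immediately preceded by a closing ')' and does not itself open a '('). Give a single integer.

Answer: 13

Derivation:
Newick: ((Z,(S,D,U,E)),(T,G,(X,Y,(K,F),N),Q));
Scan left-to-right; a leaf is any maximal label run not followed by '(':
  pos 2: leaf 'Z' → count = 1
  pos 5: leaf 'S' → count = 2
  pos 7: leaf 'D' → count = 3
  pos 9: leaf 'U' → count = 4
  pos 11: leaf 'E' → count = 5
  pos 16: leaf 'T' → count = 6
  pos 18: leaf 'G' → count = 7
  pos 21: leaf 'X' → count = 8
  pos 23: leaf 'Y' → count = 9
  pos 26: leaf 'K' → count = 10
  pos 28: leaf 'F' → count = 11
  pos 31: leaf 'N' → count = 12
  pos 34: leaf 'Q' → count = 13
Total leaves: 13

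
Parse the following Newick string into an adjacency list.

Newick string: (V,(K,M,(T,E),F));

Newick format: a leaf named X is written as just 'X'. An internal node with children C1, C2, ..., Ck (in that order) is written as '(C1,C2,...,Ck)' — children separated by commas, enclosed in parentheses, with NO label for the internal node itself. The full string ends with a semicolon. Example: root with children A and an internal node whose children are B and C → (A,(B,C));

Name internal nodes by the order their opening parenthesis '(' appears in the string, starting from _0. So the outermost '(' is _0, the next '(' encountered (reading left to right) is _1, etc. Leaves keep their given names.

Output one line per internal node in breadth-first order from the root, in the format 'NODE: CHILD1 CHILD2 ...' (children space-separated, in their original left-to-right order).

Input: (V,(K,M,(T,E),F));
Scanning left-to-right, naming '(' by encounter order:
  pos 0: '(' -> open internal node _0 (depth 1)
  pos 3: '(' -> open internal node _1 (depth 2)
  pos 8: '(' -> open internal node _2 (depth 3)
  pos 12: ')' -> close internal node _2 (now at depth 2)
  pos 15: ')' -> close internal node _1 (now at depth 1)
  pos 16: ')' -> close internal node _0 (now at depth 0)
Total internal nodes: 3
BFS adjacency from root:
  _0: V _1
  _1: K M _2 F
  _2: T E

Answer: _0: V _1
_1: K M _2 F
_2: T E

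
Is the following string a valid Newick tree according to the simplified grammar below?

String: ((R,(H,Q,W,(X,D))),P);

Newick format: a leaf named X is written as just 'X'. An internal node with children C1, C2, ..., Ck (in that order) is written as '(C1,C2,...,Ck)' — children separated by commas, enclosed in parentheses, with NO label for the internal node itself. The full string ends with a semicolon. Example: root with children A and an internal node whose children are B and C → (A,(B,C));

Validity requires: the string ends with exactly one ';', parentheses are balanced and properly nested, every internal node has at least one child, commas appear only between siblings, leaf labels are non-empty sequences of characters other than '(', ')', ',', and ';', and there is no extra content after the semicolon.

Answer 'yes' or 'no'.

Input: ((R,(H,Q,W,(X,D))),P);
Paren balance: 4 '(' vs 4 ')' OK
Ends with single ';': True
Full parse: OK
Valid: True

Answer: yes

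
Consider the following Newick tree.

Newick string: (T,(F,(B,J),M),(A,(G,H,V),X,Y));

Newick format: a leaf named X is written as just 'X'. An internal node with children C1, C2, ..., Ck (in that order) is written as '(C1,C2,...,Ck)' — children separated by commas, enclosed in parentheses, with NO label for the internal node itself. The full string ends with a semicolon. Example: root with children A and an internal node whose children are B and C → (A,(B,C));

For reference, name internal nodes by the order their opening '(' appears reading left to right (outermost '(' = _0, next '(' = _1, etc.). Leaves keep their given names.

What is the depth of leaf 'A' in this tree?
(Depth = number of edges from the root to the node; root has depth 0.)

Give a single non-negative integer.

Newick: (T,(F,(B,J),M),(A,(G,H,V),X,Y));
Naming internals by '(' encounter order: outermost '(' = _0, next = _1, ...
Query node: A
Path from root: _0 -> _3 -> A
Depth of A: 2 (number of edges from root)

Answer: 2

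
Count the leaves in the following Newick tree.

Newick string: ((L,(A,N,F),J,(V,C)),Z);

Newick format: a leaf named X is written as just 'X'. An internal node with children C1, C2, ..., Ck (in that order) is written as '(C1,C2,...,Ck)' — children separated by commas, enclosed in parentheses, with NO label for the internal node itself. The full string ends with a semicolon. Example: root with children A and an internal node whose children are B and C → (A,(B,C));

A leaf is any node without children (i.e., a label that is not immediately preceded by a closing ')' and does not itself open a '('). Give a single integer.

Answer: 8

Derivation:
Newick: ((L,(A,N,F),J,(V,C)),Z);
Scan left-to-right; a leaf is any maximal label run not followed by '(':
  pos 2: leaf 'L' → count = 1
  pos 5: leaf 'A' → count = 2
  pos 7: leaf 'N' → count = 3
  pos 9: leaf 'F' → count = 4
  pos 12: leaf 'J' → count = 5
  pos 15: leaf 'V' → count = 6
  pos 17: leaf 'C' → count = 7
  pos 21: leaf 'Z' → count = 8
Total leaves: 8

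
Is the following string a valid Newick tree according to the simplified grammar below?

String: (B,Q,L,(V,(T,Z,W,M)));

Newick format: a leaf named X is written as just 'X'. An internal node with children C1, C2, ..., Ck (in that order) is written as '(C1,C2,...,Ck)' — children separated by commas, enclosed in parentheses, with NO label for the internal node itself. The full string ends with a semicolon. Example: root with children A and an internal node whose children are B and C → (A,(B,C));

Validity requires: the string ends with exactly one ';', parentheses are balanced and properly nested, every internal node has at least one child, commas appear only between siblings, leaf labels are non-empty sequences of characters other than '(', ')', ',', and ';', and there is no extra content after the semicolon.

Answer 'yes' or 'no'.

Input: (B,Q,L,(V,(T,Z,W,M)));
Paren balance: 3 '(' vs 3 ')' OK
Ends with single ';': True
Full parse: OK
Valid: True

Answer: yes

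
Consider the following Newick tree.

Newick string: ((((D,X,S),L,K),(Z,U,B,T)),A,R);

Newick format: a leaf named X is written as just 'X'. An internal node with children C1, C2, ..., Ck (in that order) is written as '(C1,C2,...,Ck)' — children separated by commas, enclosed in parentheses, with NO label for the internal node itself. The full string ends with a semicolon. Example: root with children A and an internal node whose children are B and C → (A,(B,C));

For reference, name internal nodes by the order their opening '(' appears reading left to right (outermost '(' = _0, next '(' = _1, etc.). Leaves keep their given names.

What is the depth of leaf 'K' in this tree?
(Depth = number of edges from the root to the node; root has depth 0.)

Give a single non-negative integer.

Answer: 3

Derivation:
Newick: ((((D,X,S),L,K),(Z,U,B,T)),A,R);
Naming internals by '(' encounter order: outermost '(' = _0, next = _1, ...
Query node: K
Path from root: _0 -> _1 -> _2 -> K
Depth of K: 3 (number of edges from root)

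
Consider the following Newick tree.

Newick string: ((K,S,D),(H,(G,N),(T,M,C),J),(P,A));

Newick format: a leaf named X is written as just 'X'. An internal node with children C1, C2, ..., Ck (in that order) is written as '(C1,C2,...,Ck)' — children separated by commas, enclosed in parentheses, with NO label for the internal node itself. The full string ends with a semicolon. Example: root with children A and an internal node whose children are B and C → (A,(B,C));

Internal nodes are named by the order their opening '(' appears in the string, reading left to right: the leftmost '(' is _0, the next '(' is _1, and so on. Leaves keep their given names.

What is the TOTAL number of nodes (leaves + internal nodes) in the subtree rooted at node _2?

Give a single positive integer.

Newick: ((K,S,D),(H,(G,N),(T,M,C),J),(P,A));
Locate _2: it is the '(' at position 9 (the 3rd '(' reading left to right).
Query: subtree rooted at _2
_2: subtree_size = 1 + 9
  H: subtree_size = 1 + 0
  _3: subtree_size = 1 + 2
    G: subtree_size = 1 + 0
    N: subtree_size = 1 + 0
  _4: subtree_size = 1 + 3
    T: subtree_size = 1 + 0
    M: subtree_size = 1 + 0
    C: subtree_size = 1 + 0
  J: subtree_size = 1 + 0
Total subtree size of _2: 10

Answer: 10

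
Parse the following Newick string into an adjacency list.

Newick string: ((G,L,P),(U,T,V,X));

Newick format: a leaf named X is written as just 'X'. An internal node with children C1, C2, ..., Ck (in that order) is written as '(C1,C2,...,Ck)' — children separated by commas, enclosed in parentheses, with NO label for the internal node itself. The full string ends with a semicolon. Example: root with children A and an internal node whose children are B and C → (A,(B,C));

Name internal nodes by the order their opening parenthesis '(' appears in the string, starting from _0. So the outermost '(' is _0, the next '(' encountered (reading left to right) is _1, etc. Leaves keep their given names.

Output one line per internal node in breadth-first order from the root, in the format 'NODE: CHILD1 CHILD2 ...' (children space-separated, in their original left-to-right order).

Answer: _0: _1 _2
_1: G L P
_2: U T V X

Derivation:
Input: ((G,L,P),(U,T,V,X));
Scanning left-to-right, naming '(' by encounter order:
  pos 0: '(' -> open internal node _0 (depth 1)
  pos 1: '(' -> open internal node _1 (depth 2)
  pos 7: ')' -> close internal node _1 (now at depth 1)
  pos 9: '(' -> open internal node _2 (depth 2)
  pos 17: ')' -> close internal node _2 (now at depth 1)
  pos 18: ')' -> close internal node _0 (now at depth 0)
Total internal nodes: 3
BFS adjacency from root:
  _0: _1 _2
  _1: G L P
  _2: U T V X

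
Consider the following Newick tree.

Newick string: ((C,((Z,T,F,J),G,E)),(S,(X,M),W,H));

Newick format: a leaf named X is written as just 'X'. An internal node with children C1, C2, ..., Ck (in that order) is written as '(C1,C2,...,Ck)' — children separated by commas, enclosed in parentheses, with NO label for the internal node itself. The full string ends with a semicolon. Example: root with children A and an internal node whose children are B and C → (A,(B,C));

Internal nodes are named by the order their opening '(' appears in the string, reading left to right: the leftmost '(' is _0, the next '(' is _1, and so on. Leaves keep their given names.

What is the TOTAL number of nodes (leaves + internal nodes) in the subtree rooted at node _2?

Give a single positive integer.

Newick: ((C,((Z,T,F,J),G,E)),(S,(X,M),W,H));
Locate _2: it is the '(' at position 4 (the 3rd '(' reading left to right).
Query: subtree rooted at _2
_2: subtree_size = 1 + 7
  _3: subtree_size = 1 + 4
    Z: subtree_size = 1 + 0
    T: subtree_size = 1 + 0
    F: subtree_size = 1 + 0
    J: subtree_size = 1 + 0
  G: subtree_size = 1 + 0
  E: subtree_size = 1 + 0
Total subtree size of _2: 8

Answer: 8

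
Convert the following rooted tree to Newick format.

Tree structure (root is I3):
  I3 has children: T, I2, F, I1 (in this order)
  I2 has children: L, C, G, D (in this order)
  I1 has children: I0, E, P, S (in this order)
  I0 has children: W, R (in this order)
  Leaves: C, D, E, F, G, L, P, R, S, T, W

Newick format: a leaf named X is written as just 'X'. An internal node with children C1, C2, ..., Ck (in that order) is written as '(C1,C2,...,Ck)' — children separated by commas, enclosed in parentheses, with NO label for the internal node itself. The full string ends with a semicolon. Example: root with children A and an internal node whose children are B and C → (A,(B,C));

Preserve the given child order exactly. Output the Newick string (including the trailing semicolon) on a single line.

internal I3 with children ['T', 'I2', 'F', 'I1']
  leaf 'T' → 'T'
  internal I2 with children ['L', 'C', 'G', 'D']
    leaf 'L' → 'L'
    leaf 'C' → 'C'
    leaf 'G' → 'G'
    leaf 'D' → 'D'
  → '(L,C,G,D)'
  leaf 'F' → 'F'
  internal I1 with children ['I0', 'E', 'P', 'S']
    internal I0 with children ['W', 'R']
      leaf 'W' → 'W'
      leaf 'R' → 'R'
    → '(W,R)'
    leaf 'E' → 'E'
    leaf 'P' → 'P'
    leaf 'S' → 'S'
  → '((W,R),E,P,S)'
→ '(T,(L,C,G,D),F,((W,R),E,P,S))'
Final: (T,(L,C,G,D),F,((W,R),E,P,S));

Answer: (T,(L,C,G,D),F,((W,R),E,P,S));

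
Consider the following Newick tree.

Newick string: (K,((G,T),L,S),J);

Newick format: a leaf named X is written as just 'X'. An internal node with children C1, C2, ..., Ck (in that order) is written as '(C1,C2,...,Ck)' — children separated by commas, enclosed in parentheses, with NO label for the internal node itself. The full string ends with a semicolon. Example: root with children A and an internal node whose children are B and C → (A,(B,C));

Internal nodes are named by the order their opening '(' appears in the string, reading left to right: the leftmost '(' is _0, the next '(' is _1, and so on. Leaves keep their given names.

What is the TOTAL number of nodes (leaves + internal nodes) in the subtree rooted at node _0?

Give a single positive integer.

Answer: 9

Derivation:
Newick: (K,((G,T),L,S),J);
Locate _0: it is the '(' at position 0 (the 1st '(' reading left to right).
Query: subtree rooted at _0
_0: subtree_size = 1 + 8
  K: subtree_size = 1 + 0
  _1: subtree_size = 1 + 5
    _2: subtree_size = 1 + 2
      G: subtree_size = 1 + 0
      T: subtree_size = 1 + 0
    L: subtree_size = 1 + 0
    S: subtree_size = 1 + 0
  J: subtree_size = 1 + 0
Total subtree size of _0: 9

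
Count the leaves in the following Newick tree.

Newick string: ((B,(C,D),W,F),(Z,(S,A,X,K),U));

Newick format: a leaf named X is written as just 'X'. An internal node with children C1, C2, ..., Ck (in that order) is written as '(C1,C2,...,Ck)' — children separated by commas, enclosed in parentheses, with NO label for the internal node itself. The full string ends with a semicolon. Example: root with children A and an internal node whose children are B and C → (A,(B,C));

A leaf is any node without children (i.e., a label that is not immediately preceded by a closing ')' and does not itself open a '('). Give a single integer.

Answer: 11

Derivation:
Newick: ((B,(C,D),W,F),(Z,(S,A,X,K),U));
Scan left-to-right; a leaf is any maximal label run not followed by '(':
  pos 2: leaf 'B' → count = 1
  pos 5: leaf 'C' → count = 2
  pos 7: leaf 'D' → count = 3
  pos 10: leaf 'W' → count = 4
  pos 12: leaf 'F' → count = 5
  pos 16: leaf 'Z' → count = 6
  pos 19: leaf 'S' → count = 7
  pos 21: leaf 'A' → count = 8
  pos 23: leaf 'X' → count = 9
  pos 25: leaf 'K' → count = 10
  pos 28: leaf 'U' → count = 11
Total leaves: 11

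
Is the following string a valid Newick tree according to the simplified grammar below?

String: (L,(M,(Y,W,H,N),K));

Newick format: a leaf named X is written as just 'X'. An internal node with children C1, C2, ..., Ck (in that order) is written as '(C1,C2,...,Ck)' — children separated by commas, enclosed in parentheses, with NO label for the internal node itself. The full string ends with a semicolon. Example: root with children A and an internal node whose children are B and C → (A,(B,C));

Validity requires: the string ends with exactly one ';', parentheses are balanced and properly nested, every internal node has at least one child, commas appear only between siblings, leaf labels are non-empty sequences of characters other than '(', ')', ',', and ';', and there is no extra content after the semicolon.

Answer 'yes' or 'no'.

Answer: yes

Derivation:
Input: (L,(M,(Y,W,H,N),K));
Paren balance: 3 '(' vs 3 ')' OK
Ends with single ';': True
Full parse: OK
Valid: True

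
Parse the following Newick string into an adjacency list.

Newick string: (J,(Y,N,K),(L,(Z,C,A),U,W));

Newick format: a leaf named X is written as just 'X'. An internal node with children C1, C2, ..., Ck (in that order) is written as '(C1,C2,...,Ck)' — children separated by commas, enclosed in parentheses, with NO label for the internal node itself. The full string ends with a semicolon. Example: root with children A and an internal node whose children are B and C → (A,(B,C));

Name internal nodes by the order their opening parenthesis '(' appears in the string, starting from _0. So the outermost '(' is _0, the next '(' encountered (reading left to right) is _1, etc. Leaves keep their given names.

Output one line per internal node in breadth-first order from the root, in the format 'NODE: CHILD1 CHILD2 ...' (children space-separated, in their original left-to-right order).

Answer: _0: J _1 _2
_1: Y N K
_2: L _3 U W
_3: Z C A

Derivation:
Input: (J,(Y,N,K),(L,(Z,C,A),U,W));
Scanning left-to-right, naming '(' by encounter order:
  pos 0: '(' -> open internal node _0 (depth 1)
  pos 3: '(' -> open internal node _1 (depth 2)
  pos 9: ')' -> close internal node _1 (now at depth 1)
  pos 11: '(' -> open internal node _2 (depth 2)
  pos 14: '(' -> open internal node _3 (depth 3)
  pos 20: ')' -> close internal node _3 (now at depth 2)
  pos 25: ')' -> close internal node _2 (now at depth 1)
  pos 26: ')' -> close internal node _0 (now at depth 0)
Total internal nodes: 4
BFS adjacency from root:
  _0: J _1 _2
  _1: Y N K
  _2: L _3 U W
  _3: Z C A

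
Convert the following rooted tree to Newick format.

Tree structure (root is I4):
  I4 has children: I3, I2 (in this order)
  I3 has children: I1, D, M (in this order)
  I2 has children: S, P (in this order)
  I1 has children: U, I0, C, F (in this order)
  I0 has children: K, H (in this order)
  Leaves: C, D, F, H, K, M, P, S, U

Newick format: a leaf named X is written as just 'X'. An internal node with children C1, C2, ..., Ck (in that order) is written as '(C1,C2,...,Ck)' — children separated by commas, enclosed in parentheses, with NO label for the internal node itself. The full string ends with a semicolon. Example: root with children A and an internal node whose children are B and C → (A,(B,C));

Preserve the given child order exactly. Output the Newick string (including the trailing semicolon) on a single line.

Answer: (((U,(K,H),C,F),D,M),(S,P));

Derivation:
internal I4 with children ['I3', 'I2']
  internal I3 with children ['I1', 'D', 'M']
    internal I1 with children ['U', 'I0', 'C', 'F']
      leaf 'U' → 'U'
      internal I0 with children ['K', 'H']
        leaf 'K' → 'K'
        leaf 'H' → 'H'
      → '(K,H)'
      leaf 'C' → 'C'
      leaf 'F' → 'F'
    → '(U,(K,H),C,F)'
    leaf 'D' → 'D'
    leaf 'M' → 'M'
  → '((U,(K,H),C,F),D,M)'
  internal I2 with children ['S', 'P']
    leaf 'S' → 'S'
    leaf 'P' → 'P'
  → '(S,P)'
→ '(((U,(K,H),C,F),D,M),(S,P))'
Final: (((U,(K,H),C,F),D,M),(S,P));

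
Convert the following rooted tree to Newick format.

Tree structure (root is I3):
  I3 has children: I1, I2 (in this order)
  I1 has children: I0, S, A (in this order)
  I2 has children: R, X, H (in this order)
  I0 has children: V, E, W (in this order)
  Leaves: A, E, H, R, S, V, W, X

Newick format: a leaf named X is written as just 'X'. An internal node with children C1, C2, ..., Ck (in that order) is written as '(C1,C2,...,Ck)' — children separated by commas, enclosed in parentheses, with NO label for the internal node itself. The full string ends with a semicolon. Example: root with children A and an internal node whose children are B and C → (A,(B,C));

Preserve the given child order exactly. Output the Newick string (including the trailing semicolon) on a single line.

internal I3 with children ['I1', 'I2']
  internal I1 with children ['I0', 'S', 'A']
    internal I0 with children ['V', 'E', 'W']
      leaf 'V' → 'V'
      leaf 'E' → 'E'
      leaf 'W' → 'W'
    → '(V,E,W)'
    leaf 'S' → 'S'
    leaf 'A' → 'A'
  → '((V,E,W),S,A)'
  internal I2 with children ['R', 'X', 'H']
    leaf 'R' → 'R'
    leaf 'X' → 'X'
    leaf 'H' → 'H'
  → '(R,X,H)'
→ '(((V,E,W),S,A),(R,X,H))'
Final: (((V,E,W),S,A),(R,X,H));

Answer: (((V,E,W),S,A),(R,X,H));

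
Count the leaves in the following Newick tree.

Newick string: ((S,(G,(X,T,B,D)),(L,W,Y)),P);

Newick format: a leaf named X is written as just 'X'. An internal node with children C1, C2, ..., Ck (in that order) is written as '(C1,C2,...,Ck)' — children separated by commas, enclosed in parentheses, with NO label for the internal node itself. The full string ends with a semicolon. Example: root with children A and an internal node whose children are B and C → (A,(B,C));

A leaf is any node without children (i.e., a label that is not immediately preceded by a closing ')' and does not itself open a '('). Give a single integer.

Newick: ((S,(G,(X,T,B,D)),(L,W,Y)),P);
Scan left-to-right; a leaf is any maximal label run not followed by '(':
  pos 2: leaf 'S' → count = 1
  pos 5: leaf 'G' → count = 2
  pos 8: leaf 'X' → count = 3
  pos 10: leaf 'T' → count = 4
  pos 12: leaf 'B' → count = 5
  pos 14: leaf 'D' → count = 6
  pos 19: leaf 'L' → count = 7
  pos 21: leaf 'W' → count = 8
  pos 23: leaf 'Y' → count = 9
  pos 27: leaf 'P' → count = 10
Total leaves: 10

Answer: 10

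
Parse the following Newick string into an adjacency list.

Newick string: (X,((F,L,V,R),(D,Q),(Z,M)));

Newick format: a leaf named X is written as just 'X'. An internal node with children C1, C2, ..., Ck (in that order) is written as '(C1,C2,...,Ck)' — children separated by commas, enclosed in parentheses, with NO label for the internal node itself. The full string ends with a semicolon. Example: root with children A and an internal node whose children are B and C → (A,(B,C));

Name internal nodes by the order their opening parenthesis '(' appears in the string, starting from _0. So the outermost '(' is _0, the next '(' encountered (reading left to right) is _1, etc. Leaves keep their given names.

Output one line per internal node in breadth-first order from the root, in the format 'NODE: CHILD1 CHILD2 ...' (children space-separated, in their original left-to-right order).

Answer: _0: X _1
_1: _2 _3 _4
_2: F L V R
_3: D Q
_4: Z M

Derivation:
Input: (X,((F,L,V,R),(D,Q),(Z,M)));
Scanning left-to-right, naming '(' by encounter order:
  pos 0: '(' -> open internal node _0 (depth 1)
  pos 3: '(' -> open internal node _1 (depth 2)
  pos 4: '(' -> open internal node _2 (depth 3)
  pos 12: ')' -> close internal node _2 (now at depth 2)
  pos 14: '(' -> open internal node _3 (depth 3)
  pos 18: ')' -> close internal node _3 (now at depth 2)
  pos 20: '(' -> open internal node _4 (depth 3)
  pos 24: ')' -> close internal node _4 (now at depth 2)
  pos 25: ')' -> close internal node _1 (now at depth 1)
  pos 26: ')' -> close internal node _0 (now at depth 0)
Total internal nodes: 5
BFS adjacency from root:
  _0: X _1
  _1: _2 _3 _4
  _2: F L V R
  _3: D Q
  _4: Z M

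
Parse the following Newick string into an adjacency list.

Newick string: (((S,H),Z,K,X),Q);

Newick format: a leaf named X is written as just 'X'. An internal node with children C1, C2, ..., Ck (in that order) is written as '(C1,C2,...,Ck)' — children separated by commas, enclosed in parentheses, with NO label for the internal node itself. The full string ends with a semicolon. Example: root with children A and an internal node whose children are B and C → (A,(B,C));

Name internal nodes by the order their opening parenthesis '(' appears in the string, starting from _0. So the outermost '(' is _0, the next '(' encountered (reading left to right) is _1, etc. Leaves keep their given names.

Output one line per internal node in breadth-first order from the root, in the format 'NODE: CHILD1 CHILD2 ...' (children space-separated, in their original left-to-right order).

Answer: _0: _1 Q
_1: _2 Z K X
_2: S H

Derivation:
Input: (((S,H),Z,K,X),Q);
Scanning left-to-right, naming '(' by encounter order:
  pos 0: '(' -> open internal node _0 (depth 1)
  pos 1: '(' -> open internal node _1 (depth 2)
  pos 2: '(' -> open internal node _2 (depth 3)
  pos 6: ')' -> close internal node _2 (now at depth 2)
  pos 13: ')' -> close internal node _1 (now at depth 1)
  pos 16: ')' -> close internal node _0 (now at depth 0)
Total internal nodes: 3
BFS adjacency from root:
  _0: _1 Q
  _1: _2 Z K X
  _2: S H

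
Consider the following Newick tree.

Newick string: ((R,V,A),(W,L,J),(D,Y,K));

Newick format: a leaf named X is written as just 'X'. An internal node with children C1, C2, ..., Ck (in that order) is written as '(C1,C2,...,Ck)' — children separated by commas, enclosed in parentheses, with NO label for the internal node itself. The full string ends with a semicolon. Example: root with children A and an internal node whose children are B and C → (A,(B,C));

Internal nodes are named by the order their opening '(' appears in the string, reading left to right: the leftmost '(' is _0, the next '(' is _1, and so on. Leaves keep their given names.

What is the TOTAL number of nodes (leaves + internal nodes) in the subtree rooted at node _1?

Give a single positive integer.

Answer: 4

Derivation:
Newick: ((R,V,A),(W,L,J),(D,Y,K));
Locate _1: it is the '(' at position 1 (the 2nd '(' reading left to right).
Query: subtree rooted at _1
_1: subtree_size = 1 + 3
  R: subtree_size = 1 + 0
  V: subtree_size = 1 + 0
  A: subtree_size = 1 + 0
Total subtree size of _1: 4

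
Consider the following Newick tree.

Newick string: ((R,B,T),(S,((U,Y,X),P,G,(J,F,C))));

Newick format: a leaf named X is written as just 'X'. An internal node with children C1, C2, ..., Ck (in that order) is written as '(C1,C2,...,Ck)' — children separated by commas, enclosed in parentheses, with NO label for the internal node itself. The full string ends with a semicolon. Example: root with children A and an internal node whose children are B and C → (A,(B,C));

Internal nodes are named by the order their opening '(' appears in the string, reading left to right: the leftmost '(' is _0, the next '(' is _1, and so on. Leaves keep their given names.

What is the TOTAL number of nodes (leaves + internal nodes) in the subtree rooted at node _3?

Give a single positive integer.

Answer: 11

Derivation:
Newick: ((R,B,T),(S,((U,Y,X),P,G,(J,F,C))));
Locate _3: it is the '(' at position 12 (the 4th '(' reading left to right).
Query: subtree rooted at _3
_3: subtree_size = 1 + 10
  _4: subtree_size = 1 + 3
    U: subtree_size = 1 + 0
    Y: subtree_size = 1 + 0
    X: subtree_size = 1 + 0
  P: subtree_size = 1 + 0
  G: subtree_size = 1 + 0
  _5: subtree_size = 1 + 3
    J: subtree_size = 1 + 0
    F: subtree_size = 1 + 0
    C: subtree_size = 1 + 0
Total subtree size of _3: 11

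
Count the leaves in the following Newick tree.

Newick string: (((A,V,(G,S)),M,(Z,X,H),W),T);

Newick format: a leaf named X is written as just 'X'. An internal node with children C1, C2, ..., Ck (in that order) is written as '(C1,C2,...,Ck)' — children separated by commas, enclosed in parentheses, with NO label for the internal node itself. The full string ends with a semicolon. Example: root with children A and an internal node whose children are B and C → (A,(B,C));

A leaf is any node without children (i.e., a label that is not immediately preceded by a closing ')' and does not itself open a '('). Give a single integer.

Newick: (((A,V,(G,S)),M,(Z,X,H),W),T);
Scan left-to-right; a leaf is any maximal label run not followed by '(':
  pos 3: leaf 'A' → count = 1
  pos 5: leaf 'V' → count = 2
  pos 8: leaf 'G' → count = 3
  pos 10: leaf 'S' → count = 4
  pos 14: leaf 'M' → count = 5
  pos 17: leaf 'Z' → count = 6
  pos 19: leaf 'X' → count = 7
  pos 21: leaf 'H' → count = 8
  pos 24: leaf 'W' → count = 9
  pos 27: leaf 'T' → count = 10
Total leaves: 10

Answer: 10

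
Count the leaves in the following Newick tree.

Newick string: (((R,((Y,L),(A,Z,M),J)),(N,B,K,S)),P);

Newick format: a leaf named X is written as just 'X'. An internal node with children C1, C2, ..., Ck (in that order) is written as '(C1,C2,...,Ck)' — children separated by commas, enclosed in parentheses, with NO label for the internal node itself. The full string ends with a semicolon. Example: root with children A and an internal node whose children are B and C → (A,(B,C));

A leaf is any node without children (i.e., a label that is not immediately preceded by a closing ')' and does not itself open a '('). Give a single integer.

Newick: (((R,((Y,L),(A,Z,M),J)),(N,B,K,S)),P);
Scan left-to-right; a leaf is any maximal label run not followed by '(':
  pos 3: leaf 'R' → count = 1
  pos 7: leaf 'Y' → count = 2
  pos 9: leaf 'L' → count = 3
  pos 13: leaf 'A' → count = 4
  pos 15: leaf 'Z' → count = 5
  pos 17: leaf 'M' → count = 6
  pos 20: leaf 'J' → count = 7
  pos 25: leaf 'N' → count = 8
  pos 27: leaf 'B' → count = 9
  pos 29: leaf 'K' → count = 10
  pos 31: leaf 'S' → count = 11
  pos 35: leaf 'P' → count = 12
Total leaves: 12

Answer: 12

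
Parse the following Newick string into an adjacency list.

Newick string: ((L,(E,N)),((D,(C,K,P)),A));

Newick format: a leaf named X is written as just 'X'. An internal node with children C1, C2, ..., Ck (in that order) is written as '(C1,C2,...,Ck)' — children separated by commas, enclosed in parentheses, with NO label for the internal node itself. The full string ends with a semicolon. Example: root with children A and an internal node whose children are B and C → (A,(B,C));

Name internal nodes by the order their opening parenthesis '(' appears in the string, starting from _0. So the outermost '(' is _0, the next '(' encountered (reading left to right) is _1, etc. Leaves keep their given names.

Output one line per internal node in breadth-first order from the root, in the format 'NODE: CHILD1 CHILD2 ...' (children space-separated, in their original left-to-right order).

Input: ((L,(E,N)),((D,(C,K,P)),A));
Scanning left-to-right, naming '(' by encounter order:
  pos 0: '(' -> open internal node _0 (depth 1)
  pos 1: '(' -> open internal node _1 (depth 2)
  pos 4: '(' -> open internal node _2 (depth 3)
  pos 8: ')' -> close internal node _2 (now at depth 2)
  pos 9: ')' -> close internal node _1 (now at depth 1)
  pos 11: '(' -> open internal node _3 (depth 2)
  pos 12: '(' -> open internal node _4 (depth 3)
  pos 15: '(' -> open internal node _5 (depth 4)
  pos 21: ')' -> close internal node _5 (now at depth 3)
  pos 22: ')' -> close internal node _4 (now at depth 2)
  pos 25: ')' -> close internal node _3 (now at depth 1)
  pos 26: ')' -> close internal node _0 (now at depth 0)
Total internal nodes: 6
BFS adjacency from root:
  _0: _1 _3
  _1: L _2
  _3: _4 A
  _2: E N
  _4: D _5
  _5: C K P

Answer: _0: _1 _3
_1: L _2
_3: _4 A
_2: E N
_4: D _5
_5: C K P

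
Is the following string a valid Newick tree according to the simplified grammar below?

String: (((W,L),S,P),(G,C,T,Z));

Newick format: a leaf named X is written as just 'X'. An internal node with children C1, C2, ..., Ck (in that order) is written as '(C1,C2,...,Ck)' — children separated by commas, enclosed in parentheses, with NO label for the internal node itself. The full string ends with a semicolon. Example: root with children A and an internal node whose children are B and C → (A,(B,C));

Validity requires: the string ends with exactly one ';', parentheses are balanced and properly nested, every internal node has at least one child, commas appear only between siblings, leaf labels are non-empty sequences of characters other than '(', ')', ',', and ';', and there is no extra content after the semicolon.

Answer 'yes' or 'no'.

Input: (((W,L),S,P),(G,C,T,Z));
Paren balance: 4 '(' vs 4 ')' OK
Ends with single ';': True
Full parse: OK
Valid: True

Answer: yes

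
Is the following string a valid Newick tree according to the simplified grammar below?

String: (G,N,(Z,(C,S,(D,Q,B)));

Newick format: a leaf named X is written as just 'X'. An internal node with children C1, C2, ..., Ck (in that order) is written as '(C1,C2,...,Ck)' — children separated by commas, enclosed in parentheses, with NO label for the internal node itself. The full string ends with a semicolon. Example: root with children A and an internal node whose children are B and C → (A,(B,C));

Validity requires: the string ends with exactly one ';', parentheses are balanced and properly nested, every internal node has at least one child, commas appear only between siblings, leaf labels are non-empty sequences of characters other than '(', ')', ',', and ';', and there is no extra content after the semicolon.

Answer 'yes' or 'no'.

Input: (G,N,(Z,(C,S,(D,Q,B)));
Paren balance: 4 '(' vs 3 ')' MISMATCH
Ends with single ';': True
Full parse: FAILS (expected , or ) at pos 22)
Valid: False

Answer: no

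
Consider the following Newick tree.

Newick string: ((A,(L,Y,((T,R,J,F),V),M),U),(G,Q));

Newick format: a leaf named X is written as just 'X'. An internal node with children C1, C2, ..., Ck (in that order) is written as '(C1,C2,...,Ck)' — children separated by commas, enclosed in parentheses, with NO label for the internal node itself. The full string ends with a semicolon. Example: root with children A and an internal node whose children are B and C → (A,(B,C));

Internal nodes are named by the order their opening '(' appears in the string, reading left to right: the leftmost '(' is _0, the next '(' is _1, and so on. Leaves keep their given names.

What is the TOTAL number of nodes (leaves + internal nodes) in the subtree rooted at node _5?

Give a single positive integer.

Answer: 3

Derivation:
Newick: ((A,(L,Y,((T,R,J,F),V),M),U),(G,Q));
Locate _5: it is the '(' at position 29 (the 6th '(' reading left to right).
Query: subtree rooted at _5
_5: subtree_size = 1 + 2
  G: subtree_size = 1 + 0
  Q: subtree_size = 1 + 0
Total subtree size of _5: 3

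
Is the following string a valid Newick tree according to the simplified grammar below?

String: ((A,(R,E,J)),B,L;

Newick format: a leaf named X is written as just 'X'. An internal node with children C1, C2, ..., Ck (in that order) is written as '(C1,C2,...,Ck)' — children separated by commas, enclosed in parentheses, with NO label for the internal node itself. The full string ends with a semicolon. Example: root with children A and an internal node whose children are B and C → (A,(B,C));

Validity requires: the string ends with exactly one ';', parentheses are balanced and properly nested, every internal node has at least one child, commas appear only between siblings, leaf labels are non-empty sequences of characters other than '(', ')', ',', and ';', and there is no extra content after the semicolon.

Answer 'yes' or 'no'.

Answer: no

Derivation:
Input: ((A,(R,E,J)),B,L;
Paren balance: 3 '(' vs 2 ')' MISMATCH
Ends with single ';': True
Full parse: FAILS (expected , or ) at pos 16)
Valid: False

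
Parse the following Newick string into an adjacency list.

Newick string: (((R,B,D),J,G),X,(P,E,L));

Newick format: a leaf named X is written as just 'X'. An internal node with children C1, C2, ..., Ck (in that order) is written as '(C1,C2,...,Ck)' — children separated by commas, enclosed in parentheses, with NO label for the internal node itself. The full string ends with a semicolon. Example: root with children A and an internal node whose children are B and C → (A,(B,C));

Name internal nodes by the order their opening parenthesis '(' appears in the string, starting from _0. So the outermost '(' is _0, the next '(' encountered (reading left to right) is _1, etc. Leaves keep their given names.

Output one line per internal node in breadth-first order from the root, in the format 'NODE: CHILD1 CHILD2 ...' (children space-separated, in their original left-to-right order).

Input: (((R,B,D),J,G),X,(P,E,L));
Scanning left-to-right, naming '(' by encounter order:
  pos 0: '(' -> open internal node _0 (depth 1)
  pos 1: '(' -> open internal node _1 (depth 2)
  pos 2: '(' -> open internal node _2 (depth 3)
  pos 8: ')' -> close internal node _2 (now at depth 2)
  pos 13: ')' -> close internal node _1 (now at depth 1)
  pos 17: '(' -> open internal node _3 (depth 2)
  pos 23: ')' -> close internal node _3 (now at depth 1)
  pos 24: ')' -> close internal node _0 (now at depth 0)
Total internal nodes: 4
BFS adjacency from root:
  _0: _1 X _3
  _1: _2 J G
  _3: P E L
  _2: R B D

Answer: _0: _1 X _3
_1: _2 J G
_3: P E L
_2: R B D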